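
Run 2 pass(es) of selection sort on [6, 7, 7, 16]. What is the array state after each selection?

Pass 1: Select minimum 6 at index 0, swap -> [6, 7, 7, 16]
Pass 2: Select minimum 7 at index 1, swap -> [6, 7, 7, 16]


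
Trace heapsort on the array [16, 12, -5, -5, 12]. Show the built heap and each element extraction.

Build heap: [16, 12, -5, -5, 12]
Extract 16: [12, 12, -5, -5, 16]
Extract 12: [12, -5, -5, 12, 16]
Extract 12: [-5, -5, 12, 12, 16]
Extract -5: [-5, -5, 12, 12, 16]


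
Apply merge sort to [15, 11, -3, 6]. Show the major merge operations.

Divide and conquer:
  Merge [15] + [11] -> [11, 15]
  Merge [-3] + [6] -> [-3, 6]
  Merge [11, 15] + [-3, 6] -> [-3, 6, 11, 15]


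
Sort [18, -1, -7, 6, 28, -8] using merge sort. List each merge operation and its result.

Divide and conquer:
  Merge [-1] + [-7] -> [-7, -1]
  Merge [18] + [-7, -1] -> [-7, -1, 18]
  Merge [28] + [-8] -> [-8, 28]
  Merge [6] + [-8, 28] -> [-8, 6, 28]
  Merge [-7, -1, 18] + [-8, 6, 28] -> [-8, -7, -1, 6, 18, 28]


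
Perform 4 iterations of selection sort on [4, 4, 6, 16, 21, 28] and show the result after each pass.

Pass 1: Select minimum 4 at index 0, swap -> [4, 4, 6, 16, 21, 28]
Pass 2: Select minimum 4 at index 1, swap -> [4, 4, 6, 16, 21, 28]
Pass 3: Select minimum 6 at index 2, swap -> [4, 4, 6, 16, 21, 28]
Pass 4: Select minimum 16 at index 3, swap -> [4, 4, 6, 16, 21, 28]


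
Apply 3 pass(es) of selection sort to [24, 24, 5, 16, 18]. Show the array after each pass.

Pass 1: Select minimum 5 at index 2, swap -> [5, 24, 24, 16, 18]
Pass 2: Select minimum 16 at index 3, swap -> [5, 16, 24, 24, 18]
Pass 3: Select minimum 18 at index 4, swap -> [5, 16, 18, 24, 24]


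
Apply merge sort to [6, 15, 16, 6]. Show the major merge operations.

Divide and conquer:
  Merge [6] + [15] -> [6, 15]
  Merge [16] + [6] -> [6, 16]
  Merge [6, 15] + [6, 16] -> [6, 6, 15, 16]


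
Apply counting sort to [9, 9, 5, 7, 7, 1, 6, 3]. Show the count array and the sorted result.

Count array: [0, 1, 0, 1, 0, 1, 1, 2, 0, 2]
(count[i] = number of elements equal to i)
Cumulative count: [0, 1, 1, 2, 2, 3, 4, 6, 6, 8]
Sorted: [1, 3, 5, 6, 7, 7, 9, 9]


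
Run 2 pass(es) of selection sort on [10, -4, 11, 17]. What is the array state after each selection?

Pass 1: Select minimum -4 at index 1, swap -> [-4, 10, 11, 17]
Pass 2: Select minimum 10 at index 1, swap -> [-4, 10, 11, 17]


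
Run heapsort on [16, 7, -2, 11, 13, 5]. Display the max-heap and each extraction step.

Build heap: [16, 13, 5, 11, 7, -2]
Extract 16: [13, 11, 5, -2, 7, 16]
Extract 13: [11, 7, 5, -2, 13, 16]
Extract 11: [7, -2, 5, 11, 13, 16]
Extract 7: [5, -2, 7, 11, 13, 16]
Extract 5: [-2, 5, 7, 11, 13, 16]


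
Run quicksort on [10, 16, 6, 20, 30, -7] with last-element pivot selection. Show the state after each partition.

Partition 1: pivot=-7 at index 0 -> [-7, 16, 6, 20, 30, 10]
Partition 2: pivot=10 at index 2 -> [-7, 6, 10, 20, 30, 16]
Partition 3: pivot=16 at index 3 -> [-7, 6, 10, 16, 30, 20]
Partition 4: pivot=20 at index 4 -> [-7, 6, 10, 16, 20, 30]


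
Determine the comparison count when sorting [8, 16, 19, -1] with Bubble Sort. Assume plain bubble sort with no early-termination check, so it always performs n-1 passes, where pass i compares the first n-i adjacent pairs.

Pass 1: compare adjacent pairs (0,1)..(2,3) = 3 comparison(s), 1 swap(s) -> [8, 16, -1, 19]
Pass 2: compare adjacent pairs (0,1)..(1,2) = 2 comparison(s), 1 swap(s) -> [8, -1, 16, 19]
Pass 3: compare adjacent pairs (0,1)..(0,1) = 1 comparison(s), 1 swap(s) -> [-1, 8, 16, 19]
Total comparisons: 3 + 2 + 1 = 6


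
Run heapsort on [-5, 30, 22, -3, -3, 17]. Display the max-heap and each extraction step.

Build heap: [30, -3, 22, -5, -3, 17]
Extract 30: [22, -3, 17, -5, -3, 30]
Extract 22: [17, -3, -3, -5, 22, 30]
Extract 17: [-3, -5, -3, 17, 22, 30]
Extract -3: [-3, -5, -3, 17, 22, 30]
Extract -3: [-5, -3, -3, 17, 22, 30]


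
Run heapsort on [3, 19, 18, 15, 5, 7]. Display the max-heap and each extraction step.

Build heap: [19, 15, 18, 3, 5, 7]
Extract 19: [18, 15, 7, 3, 5, 19]
Extract 18: [15, 5, 7, 3, 18, 19]
Extract 15: [7, 5, 3, 15, 18, 19]
Extract 7: [5, 3, 7, 15, 18, 19]
Extract 5: [3, 5, 7, 15, 18, 19]


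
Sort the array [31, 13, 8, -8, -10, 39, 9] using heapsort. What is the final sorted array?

Build heap: [39, 13, 31, -8, -10, 8, 9]
Extract 39: [31, 13, 9, -8, -10, 8, 39]
Extract 31: [13, 8, 9, -8, -10, 31, 39]
Extract 13: [9, 8, -10, -8, 13, 31, 39]
Extract 9: [8, -8, -10, 9, 13, 31, 39]
Extract 8: [-8, -10, 8, 9, 13, 31, 39]
Extract -8: [-10, -8, 8, 9, 13, 31, 39]


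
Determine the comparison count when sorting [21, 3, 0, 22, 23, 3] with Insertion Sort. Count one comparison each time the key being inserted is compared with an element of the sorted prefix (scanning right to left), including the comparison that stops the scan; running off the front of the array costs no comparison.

Insert 3: 21 > 3 (shift), reached front = 1 comparison(s) -> [3, 21, 0, 22, 23, 3]
Insert 0: 21 > 0 (shift), 3 > 0 (shift), reached front = 2 comparison(s) -> [0, 3, 21, 22, 23, 3]
Insert 22: 21 <= 22 (stop) = 1 comparison(s) -> [0, 3, 21, 22, 23, 3]
Insert 23: 22 <= 23 (stop) = 1 comparison(s) -> [0, 3, 21, 22, 23, 3]
Insert 3: 23 > 3 (shift), 22 > 3 (shift), 21 > 3 (shift), 3 <= 3 (stop) = 4 comparison(s) -> [0, 3, 3, 21, 22, 23]
Total comparisons: 1 + 2 + 1 + 1 + 4 = 9


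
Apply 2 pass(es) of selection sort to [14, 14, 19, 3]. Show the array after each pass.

Pass 1: Select minimum 3 at index 3, swap -> [3, 14, 19, 14]
Pass 2: Select minimum 14 at index 1, swap -> [3, 14, 19, 14]


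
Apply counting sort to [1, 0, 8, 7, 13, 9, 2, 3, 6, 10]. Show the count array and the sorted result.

Count array: [1, 1, 1, 1, 0, 0, 1, 1, 1, 1, 1, 0, 0, 1]
(count[i] = number of elements equal to i)
Cumulative count: [1, 2, 3, 4, 4, 4, 5, 6, 7, 8, 9, 9, 9, 10]
Sorted: [0, 1, 2, 3, 6, 7, 8, 9, 10, 13]


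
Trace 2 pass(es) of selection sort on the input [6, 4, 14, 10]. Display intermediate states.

Pass 1: Select minimum 4 at index 1, swap -> [4, 6, 14, 10]
Pass 2: Select minimum 6 at index 1, swap -> [4, 6, 14, 10]


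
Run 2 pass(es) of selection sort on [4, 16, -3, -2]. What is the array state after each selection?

Pass 1: Select minimum -3 at index 2, swap -> [-3, 16, 4, -2]
Pass 2: Select minimum -2 at index 3, swap -> [-3, -2, 4, 16]


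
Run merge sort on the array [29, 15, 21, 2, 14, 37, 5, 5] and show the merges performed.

Divide and conquer:
  Merge [29] + [15] -> [15, 29]
  Merge [21] + [2] -> [2, 21]
  Merge [15, 29] + [2, 21] -> [2, 15, 21, 29]
  Merge [14] + [37] -> [14, 37]
  Merge [5] + [5] -> [5, 5]
  Merge [14, 37] + [5, 5] -> [5, 5, 14, 37]
  Merge [2, 15, 21, 29] + [5, 5, 14, 37] -> [2, 5, 5, 14, 15, 21, 29, 37]


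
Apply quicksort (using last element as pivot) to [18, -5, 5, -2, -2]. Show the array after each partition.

Partition 1: pivot=-2 at index 2 -> [-5, -2, -2, 18, 5]
Partition 2: pivot=-2 at index 1 -> [-5, -2, -2, 18, 5]
Partition 3: pivot=5 at index 3 -> [-5, -2, -2, 5, 18]


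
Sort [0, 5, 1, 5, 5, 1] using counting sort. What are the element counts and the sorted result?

Count array: [1, 2, 0, 0, 0, 3]
(count[i] = number of elements equal to i)
Cumulative count: [1, 3, 3, 3, 3, 6]
Sorted: [0, 1, 1, 5, 5, 5]


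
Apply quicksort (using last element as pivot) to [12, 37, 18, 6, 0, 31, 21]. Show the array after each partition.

Partition 1: pivot=21 at index 4 -> [12, 18, 6, 0, 21, 31, 37]
Partition 2: pivot=0 at index 0 -> [0, 18, 6, 12, 21, 31, 37]
Partition 3: pivot=12 at index 2 -> [0, 6, 12, 18, 21, 31, 37]
Partition 4: pivot=37 at index 6 -> [0, 6, 12, 18, 21, 31, 37]


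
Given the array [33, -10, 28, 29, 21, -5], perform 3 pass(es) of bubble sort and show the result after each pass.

After pass 1: [-10, 28, 29, 21, -5, 33] (5 swaps)
After pass 2: [-10, 28, 21, -5, 29, 33] (2 swaps)
After pass 3: [-10, 21, -5, 28, 29, 33] (2 swaps)
Total swaps: 9


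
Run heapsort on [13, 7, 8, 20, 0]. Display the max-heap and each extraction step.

Build heap: [20, 13, 8, 7, 0]
Extract 20: [13, 7, 8, 0, 20]
Extract 13: [8, 7, 0, 13, 20]
Extract 8: [7, 0, 8, 13, 20]
Extract 7: [0, 7, 8, 13, 20]


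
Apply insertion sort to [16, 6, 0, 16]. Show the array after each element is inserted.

First element 16 is already 'sorted'
Insert 6: shifted 1 elements -> [6, 16, 0, 16]
Insert 0: shifted 2 elements -> [0, 6, 16, 16]
Insert 16: shifted 0 elements -> [0, 6, 16, 16]


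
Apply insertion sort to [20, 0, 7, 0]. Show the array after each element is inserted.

First element 20 is already 'sorted'
Insert 0: shifted 1 elements -> [0, 20, 7, 0]
Insert 7: shifted 1 elements -> [0, 7, 20, 0]
Insert 0: shifted 2 elements -> [0, 0, 7, 20]


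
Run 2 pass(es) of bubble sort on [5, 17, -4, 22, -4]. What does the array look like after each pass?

After pass 1: [5, -4, 17, -4, 22] (2 swaps)
After pass 2: [-4, 5, -4, 17, 22] (2 swaps)
Total swaps: 4


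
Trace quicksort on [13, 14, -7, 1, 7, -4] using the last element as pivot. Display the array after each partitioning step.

Partition 1: pivot=-4 at index 1 -> [-7, -4, 13, 1, 7, 14]
Partition 2: pivot=14 at index 5 -> [-7, -4, 13, 1, 7, 14]
Partition 3: pivot=7 at index 3 -> [-7, -4, 1, 7, 13, 14]


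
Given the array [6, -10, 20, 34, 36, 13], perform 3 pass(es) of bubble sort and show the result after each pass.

After pass 1: [-10, 6, 20, 34, 13, 36] (2 swaps)
After pass 2: [-10, 6, 20, 13, 34, 36] (1 swaps)
After pass 3: [-10, 6, 13, 20, 34, 36] (1 swaps)
Total swaps: 4


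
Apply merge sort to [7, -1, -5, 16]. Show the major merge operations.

Divide and conquer:
  Merge [7] + [-1] -> [-1, 7]
  Merge [-5] + [16] -> [-5, 16]
  Merge [-1, 7] + [-5, 16] -> [-5, -1, 7, 16]


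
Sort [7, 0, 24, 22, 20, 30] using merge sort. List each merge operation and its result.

Divide and conquer:
  Merge [0] + [24] -> [0, 24]
  Merge [7] + [0, 24] -> [0, 7, 24]
  Merge [20] + [30] -> [20, 30]
  Merge [22] + [20, 30] -> [20, 22, 30]
  Merge [0, 7, 24] + [20, 22, 30] -> [0, 7, 20, 22, 24, 30]


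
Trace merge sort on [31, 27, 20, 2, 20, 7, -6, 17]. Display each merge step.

Divide and conquer:
  Merge [31] + [27] -> [27, 31]
  Merge [20] + [2] -> [2, 20]
  Merge [27, 31] + [2, 20] -> [2, 20, 27, 31]
  Merge [20] + [7] -> [7, 20]
  Merge [-6] + [17] -> [-6, 17]
  Merge [7, 20] + [-6, 17] -> [-6, 7, 17, 20]
  Merge [2, 20, 27, 31] + [-6, 7, 17, 20] -> [-6, 2, 7, 17, 20, 20, 27, 31]


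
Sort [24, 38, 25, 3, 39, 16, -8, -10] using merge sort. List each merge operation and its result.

Divide and conquer:
  Merge [24] + [38] -> [24, 38]
  Merge [25] + [3] -> [3, 25]
  Merge [24, 38] + [3, 25] -> [3, 24, 25, 38]
  Merge [39] + [16] -> [16, 39]
  Merge [-8] + [-10] -> [-10, -8]
  Merge [16, 39] + [-10, -8] -> [-10, -8, 16, 39]
  Merge [3, 24, 25, 38] + [-10, -8, 16, 39] -> [-10, -8, 3, 16, 24, 25, 38, 39]


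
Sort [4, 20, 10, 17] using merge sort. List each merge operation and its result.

Divide and conquer:
  Merge [4] + [20] -> [4, 20]
  Merge [10] + [17] -> [10, 17]
  Merge [4, 20] + [10, 17] -> [4, 10, 17, 20]


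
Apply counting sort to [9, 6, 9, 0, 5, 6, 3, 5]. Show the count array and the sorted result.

Count array: [1, 0, 0, 1, 0, 2, 2, 0, 0, 2]
(count[i] = number of elements equal to i)
Cumulative count: [1, 1, 1, 2, 2, 4, 6, 6, 6, 8]
Sorted: [0, 3, 5, 5, 6, 6, 9, 9]


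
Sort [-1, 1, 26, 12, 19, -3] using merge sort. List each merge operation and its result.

Divide and conquer:
  Merge [1] + [26] -> [1, 26]
  Merge [-1] + [1, 26] -> [-1, 1, 26]
  Merge [19] + [-3] -> [-3, 19]
  Merge [12] + [-3, 19] -> [-3, 12, 19]
  Merge [-1, 1, 26] + [-3, 12, 19] -> [-3, -1, 1, 12, 19, 26]


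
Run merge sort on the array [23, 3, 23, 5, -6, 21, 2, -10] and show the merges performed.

Divide and conquer:
  Merge [23] + [3] -> [3, 23]
  Merge [23] + [5] -> [5, 23]
  Merge [3, 23] + [5, 23] -> [3, 5, 23, 23]
  Merge [-6] + [21] -> [-6, 21]
  Merge [2] + [-10] -> [-10, 2]
  Merge [-6, 21] + [-10, 2] -> [-10, -6, 2, 21]
  Merge [3, 5, 23, 23] + [-10, -6, 2, 21] -> [-10, -6, 2, 3, 5, 21, 23, 23]


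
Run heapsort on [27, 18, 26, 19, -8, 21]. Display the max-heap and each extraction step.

Build heap: [27, 19, 26, 18, -8, 21]
Extract 27: [26, 19, 21, 18, -8, 27]
Extract 26: [21, 19, -8, 18, 26, 27]
Extract 21: [19, 18, -8, 21, 26, 27]
Extract 19: [18, -8, 19, 21, 26, 27]
Extract 18: [-8, 18, 19, 21, 26, 27]


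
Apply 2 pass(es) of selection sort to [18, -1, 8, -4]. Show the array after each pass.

Pass 1: Select minimum -4 at index 3, swap -> [-4, -1, 8, 18]
Pass 2: Select minimum -1 at index 1, swap -> [-4, -1, 8, 18]


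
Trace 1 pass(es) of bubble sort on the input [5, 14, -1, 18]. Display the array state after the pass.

After pass 1: [5, -1, 14, 18] (1 swaps)
Total swaps: 1


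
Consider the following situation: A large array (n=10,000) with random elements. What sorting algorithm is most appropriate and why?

Best choice: Quicksort or Mergesort
Reason: Both have O(n log n) average case; quicksort has lower constant factors


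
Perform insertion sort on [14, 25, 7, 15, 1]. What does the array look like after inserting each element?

First element 14 is already 'sorted'
Insert 25: shifted 0 elements -> [14, 25, 7, 15, 1]
Insert 7: shifted 2 elements -> [7, 14, 25, 15, 1]
Insert 15: shifted 1 elements -> [7, 14, 15, 25, 1]
Insert 1: shifted 4 elements -> [1, 7, 14, 15, 25]


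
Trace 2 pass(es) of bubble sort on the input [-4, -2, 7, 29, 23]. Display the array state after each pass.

After pass 1: [-4, -2, 7, 23, 29] (1 swaps)
After pass 2: [-4, -2, 7, 23, 29] (0 swaps)
Total swaps: 1


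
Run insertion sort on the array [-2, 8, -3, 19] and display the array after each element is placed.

First element -2 is already 'sorted'
Insert 8: shifted 0 elements -> [-2, 8, -3, 19]
Insert -3: shifted 2 elements -> [-3, -2, 8, 19]
Insert 19: shifted 0 elements -> [-3, -2, 8, 19]


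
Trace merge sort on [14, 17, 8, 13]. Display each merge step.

Divide and conquer:
  Merge [14] + [17] -> [14, 17]
  Merge [8] + [13] -> [8, 13]
  Merge [14, 17] + [8, 13] -> [8, 13, 14, 17]


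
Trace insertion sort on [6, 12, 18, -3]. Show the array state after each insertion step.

First element 6 is already 'sorted'
Insert 12: shifted 0 elements -> [6, 12, 18, -3]
Insert 18: shifted 0 elements -> [6, 12, 18, -3]
Insert -3: shifted 3 elements -> [-3, 6, 12, 18]


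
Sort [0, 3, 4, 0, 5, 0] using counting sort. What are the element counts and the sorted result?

Count array: [3, 0, 0, 1, 1, 1]
(count[i] = number of elements equal to i)
Cumulative count: [3, 3, 3, 4, 5, 6]
Sorted: [0, 0, 0, 3, 4, 5]


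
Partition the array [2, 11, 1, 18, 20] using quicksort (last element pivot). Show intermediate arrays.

Partition 1: pivot=20 at index 4 -> [2, 11, 1, 18, 20]
Partition 2: pivot=18 at index 3 -> [2, 11, 1, 18, 20]
Partition 3: pivot=1 at index 0 -> [1, 11, 2, 18, 20]
Partition 4: pivot=2 at index 1 -> [1, 2, 11, 18, 20]


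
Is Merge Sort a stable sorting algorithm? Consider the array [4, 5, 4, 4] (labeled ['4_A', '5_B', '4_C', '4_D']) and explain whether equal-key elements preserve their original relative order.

Trace Merge Sort on the labeled array (the key is the number; the letter only tracks identity):
  Merge [4_A] + [5_B] -> [4_A, 5_B]
  Merge [4_C] + [4_D] -> [4_C, 4_D]
  Merge [4_A, 5_B] + [4_C, 4_D] -> [4_A, 4_C, 4_D, 5_B]
Final order: [4_A, 4_C, 4_D, 5_B]
Equal keys:
  value 4: originally 4_A, 4_C, 4_D; after sorting 4_A, 4_C, 4_D -> order preserved
All equal keys kept their original relative order. Merge Sort is stable: when the heads of the two halves are equal the merge takes from the left half first.
Answer: Stable


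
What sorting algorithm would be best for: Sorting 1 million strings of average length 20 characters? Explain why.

Best choice: MSD radix sort or Mergesort
Reason: MSD radix sort is a non-comparison sort that buckets the strings by successive character positions, running in time proportional to the total number of characters examined rather than O(n log n) string comparisons; mergesort is a stable O(n log n)-comparison alternative that works for arbitrary variable-length keys


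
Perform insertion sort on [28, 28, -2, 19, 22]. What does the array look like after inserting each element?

First element 28 is already 'sorted'
Insert 28: shifted 0 elements -> [28, 28, -2, 19, 22]
Insert -2: shifted 2 elements -> [-2, 28, 28, 19, 22]
Insert 19: shifted 2 elements -> [-2, 19, 28, 28, 22]
Insert 22: shifted 2 elements -> [-2, 19, 22, 28, 28]


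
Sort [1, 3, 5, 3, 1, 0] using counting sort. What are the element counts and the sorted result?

Count array: [1, 2, 0, 2, 0, 1]
(count[i] = number of elements equal to i)
Cumulative count: [1, 3, 3, 5, 5, 6]
Sorted: [0, 1, 1, 3, 3, 5]


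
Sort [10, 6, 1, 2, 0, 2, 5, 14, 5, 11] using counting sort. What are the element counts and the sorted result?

Count array: [1, 1, 2, 0, 0, 2, 1, 0, 0, 0, 1, 1, 0, 0, 1]
(count[i] = number of elements equal to i)
Cumulative count: [1, 2, 4, 4, 4, 6, 7, 7, 7, 7, 8, 9, 9, 9, 10]
Sorted: [0, 1, 2, 2, 5, 5, 6, 10, 11, 14]


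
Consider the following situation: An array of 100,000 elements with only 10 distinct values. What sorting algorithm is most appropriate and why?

Best choice: 3-way quicksort or Counting sort
Reason: 3-way (Dutch national flag) partitioning groups every copy of the pivot together, so with only d=10 distinct keys quicksort finishes in O(n log d) expected time, which is effectively linear; counting sort runs in O(n + k) where k is the size of the key range (not the number of distinct values), so it is linear when the 10 values are integers drawn from a small known range


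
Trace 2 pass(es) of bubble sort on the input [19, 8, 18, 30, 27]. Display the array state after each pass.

After pass 1: [8, 18, 19, 27, 30] (3 swaps)
After pass 2: [8, 18, 19, 27, 30] (0 swaps)
Total swaps: 3


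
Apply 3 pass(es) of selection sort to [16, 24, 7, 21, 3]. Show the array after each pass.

Pass 1: Select minimum 3 at index 4, swap -> [3, 24, 7, 21, 16]
Pass 2: Select minimum 7 at index 2, swap -> [3, 7, 24, 21, 16]
Pass 3: Select minimum 16 at index 4, swap -> [3, 7, 16, 21, 24]


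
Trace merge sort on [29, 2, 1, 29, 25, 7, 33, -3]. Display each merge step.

Divide and conquer:
  Merge [29] + [2] -> [2, 29]
  Merge [1] + [29] -> [1, 29]
  Merge [2, 29] + [1, 29] -> [1, 2, 29, 29]
  Merge [25] + [7] -> [7, 25]
  Merge [33] + [-3] -> [-3, 33]
  Merge [7, 25] + [-3, 33] -> [-3, 7, 25, 33]
  Merge [1, 2, 29, 29] + [-3, 7, 25, 33] -> [-3, 1, 2, 7, 25, 29, 29, 33]


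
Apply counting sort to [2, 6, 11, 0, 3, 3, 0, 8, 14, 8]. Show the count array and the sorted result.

Count array: [2, 0, 1, 2, 0, 0, 1, 0, 2, 0, 0, 1, 0, 0, 1]
(count[i] = number of elements equal to i)
Cumulative count: [2, 2, 3, 5, 5, 5, 6, 6, 8, 8, 8, 9, 9, 9, 10]
Sorted: [0, 0, 2, 3, 3, 6, 8, 8, 11, 14]


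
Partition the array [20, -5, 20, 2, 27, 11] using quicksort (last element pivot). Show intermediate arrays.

Partition 1: pivot=11 at index 2 -> [-5, 2, 11, 20, 27, 20]
Partition 2: pivot=2 at index 1 -> [-5, 2, 11, 20, 27, 20]
Partition 3: pivot=20 at index 4 -> [-5, 2, 11, 20, 20, 27]


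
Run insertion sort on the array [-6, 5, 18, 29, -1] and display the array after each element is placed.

First element -6 is already 'sorted'
Insert 5: shifted 0 elements -> [-6, 5, 18, 29, -1]
Insert 18: shifted 0 elements -> [-6, 5, 18, 29, -1]
Insert 29: shifted 0 elements -> [-6, 5, 18, 29, -1]
Insert -1: shifted 3 elements -> [-6, -1, 5, 18, 29]


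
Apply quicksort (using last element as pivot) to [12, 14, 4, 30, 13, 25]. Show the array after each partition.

Partition 1: pivot=25 at index 4 -> [12, 14, 4, 13, 25, 30]
Partition 2: pivot=13 at index 2 -> [12, 4, 13, 14, 25, 30]
Partition 3: pivot=4 at index 0 -> [4, 12, 13, 14, 25, 30]


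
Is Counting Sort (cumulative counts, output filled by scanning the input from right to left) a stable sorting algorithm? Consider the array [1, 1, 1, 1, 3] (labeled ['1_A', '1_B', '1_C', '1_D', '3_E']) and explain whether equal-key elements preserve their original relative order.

Trace Counting Sort on the labeled array (the key is the number; the letter only tracks identity):
  Counts for values 0..3: [0, 4, 0, 1]
  Cumulative counts: [0, 4, 4, 5]
  Scan right to left: place 3_E at output index 4
  Scan right to left: place 1_D at output index 3
  Scan right to left: place 1_C at output index 2
  Scan right to left: place 1_B at output index 1
  Scan right to left: place 1_A at output index 0
  Output: [1_A, 1_B, 1_C, 1_D, 3_E]
Equal keys:
  value 1: originally 1_A, 1_B, 1_C, 1_D; after sorting 1_A, 1_B, 1_C, 1_D -> order preserved
All equal keys kept their original relative order. Counting Sort is stable: scanning the input right to left with decreasing cumulative counts places later duplicates at later output positions.
Answer: Stable


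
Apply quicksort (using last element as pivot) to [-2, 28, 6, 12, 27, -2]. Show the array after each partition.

Partition 1: pivot=-2 at index 1 -> [-2, -2, 6, 12, 27, 28]
Partition 2: pivot=28 at index 5 -> [-2, -2, 6, 12, 27, 28]
Partition 3: pivot=27 at index 4 -> [-2, -2, 6, 12, 27, 28]
Partition 4: pivot=12 at index 3 -> [-2, -2, 6, 12, 27, 28]


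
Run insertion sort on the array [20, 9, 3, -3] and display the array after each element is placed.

First element 20 is already 'sorted'
Insert 9: shifted 1 elements -> [9, 20, 3, -3]
Insert 3: shifted 2 elements -> [3, 9, 20, -3]
Insert -3: shifted 3 elements -> [-3, 3, 9, 20]


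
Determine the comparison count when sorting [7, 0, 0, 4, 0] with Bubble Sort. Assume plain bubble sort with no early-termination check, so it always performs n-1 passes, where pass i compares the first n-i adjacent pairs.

Pass 1: compare adjacent pairs (0,1)..(3,4) = 4 comparison(s), 4 swap(s) -> [0, 0, 4, 0, 7]
Pass 2: compare adjacent pairs (0,1)..(2,3) = 3 comparison(s), 1 swap(s) -> [0, 0, 0, 4, 7]
Pass 3: compare adjacent pairs (0,1)..(1,2) = 2 comparison(s), 0 swap(s) -> [0, 0, 0, 4, 7]
Pass 4: compare adjacent pairs (0,1)..(0,1) = 1 comparison(s), 0 swap(s) -> [0, 0, 0, 4, 7]
Total comparisons: 4 + 3 + 2 + 1 = 10


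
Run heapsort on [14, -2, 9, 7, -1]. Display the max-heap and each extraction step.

Build heap: [14, 7, 9, -2, -1]
Extract 14: [9, 7, -1, -2, 14]
Extract 9: [7, -2, -1, 9, 14]
Extract 7: [-1, -2, 7, 9, 14]
Extract -1: [-2, -1, 7, 9, 14]


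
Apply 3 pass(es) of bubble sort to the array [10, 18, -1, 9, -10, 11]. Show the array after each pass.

After pass 1: [10, -1, 9, -10, 11, 18] (4 swaps)
After pass 2: [-1, 9, -10, 10, 11, 18] (3 swaps)
After pass 3: [-1, -10, 9, 10, 11, 18] (1 swaps)
Total swaps: 8


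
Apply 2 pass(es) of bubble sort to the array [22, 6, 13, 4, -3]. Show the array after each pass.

After pass 1: [6, 13, 4, -3, 22] (4 swaps)
After pass 2: [6, 4, -3, 13, 22] (2 swaps)
Total swaps: 6


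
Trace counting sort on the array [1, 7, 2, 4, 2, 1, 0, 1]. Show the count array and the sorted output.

Count array: [1, 3, 2, 0, 1, 0, 0, 1]
(count[i] = number of elements equal to i)
Cumulative count: [1, 4, 6, 6, 7, 7, 7, 8]
Sorted: [0, 1, 1, 1, 2, 2, 4, 7]


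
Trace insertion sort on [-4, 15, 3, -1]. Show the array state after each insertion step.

First element -4 is already 'sorted'
Insert 15: shifted 0 elements -> [-4, 15, 3, -1]
Insert 3: shifted 1 elements -> [-4, 3, 15, -1]
Insert -1: shifted 2 elements -> [-4, -1, 3, 15]


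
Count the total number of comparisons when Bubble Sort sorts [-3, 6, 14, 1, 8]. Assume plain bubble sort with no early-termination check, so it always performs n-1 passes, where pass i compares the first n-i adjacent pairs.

Pass 1: compare adjacent pairs (0,1)..(3,4) = 4 comparison(s), 2 swap(s) -> [-3, 6, 1, 8, 14]
Pass 2: compare adjacent pairs (0,1)..(2,3) = 3 comparison(s), 1 swap(s) -> [-3, 1, 6, 8, 14]
Pass 3: compare adjacent pairs (0,1)..(1,2) = 2 comparison(s), 0 swap(s) -> [-3, 1, 6, 8, 14]
Pass 4: compare adjacent pairs (0,1)..(0,1) = 1 comparison(s), 0 swap(s) -> [-3, 1, 6, 8, 14]
Total comparisons: 4 + 3 + 2 + 1 = 10


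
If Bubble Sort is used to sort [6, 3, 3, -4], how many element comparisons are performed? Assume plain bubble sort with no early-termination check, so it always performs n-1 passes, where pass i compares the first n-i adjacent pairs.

Pass 1: compare adjacent pairs (0,1)..(2,3) = 3 comparison(s), 3 swap(s) -> [3, 3, -4, 6]
Pass 2: compare adjacent pairs (0,1)..(1,2) = 2 comparison(s), 1 swap(s) -> [3, -4, 3, 6]
Pass 3: compare adjacent pairs (0,1)..(0,1) = 1 comparison(s), 1 swap(s) -> [-4, 3, 3, 6]
Total comparisons: 3 + 2 + 1 = 6


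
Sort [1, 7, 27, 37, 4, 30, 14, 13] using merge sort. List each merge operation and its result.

Divide and conquer:
  Merge [1] + [7] -> [1, 7]
  Merge [27] + [37] -> [27, 37]
  Merge [1, 7] + [27, 37] -> [1, 7, 27, 37]
  Merge [4] + [30] -> [4, 30]
  Merge [14] + [13] -> [13, 14]
  Merge [4, 30] + [13, 14] -> [4, 13, 14, 30]
  Merge [1, 7, 27, 37] + [4, 13, 14, 30] -> [1, 4, 7, 13, 14, 27, 30, 37]


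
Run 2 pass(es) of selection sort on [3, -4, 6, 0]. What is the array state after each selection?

Pass 1: Select minimum -4 at index 1, swap -> [-4, 3, 6, 0]
Pass 2: Select minimum 0 at index 3, swap -> [-4, 0, 6, 3]


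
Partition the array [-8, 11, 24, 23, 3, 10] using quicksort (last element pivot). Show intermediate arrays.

Partition 1: pivot=10 at index 2 -> [-8, 3, 10, 23, 11, 24]
Partition 2: pivot=3 at index 1 -> [-8, 3, 10, 23, 11, 24]
Partition 3: pivot=24 at index 5 -> [-8, 3, 10, 23, 11, 24]
Partition 4: pivot=11 at index 3 -> [-8, 3, 10, 11, 23, 24]


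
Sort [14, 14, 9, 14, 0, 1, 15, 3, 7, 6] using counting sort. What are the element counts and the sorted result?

Count array: [1, 1, 0, 1, 0, 0, 1, 1, 0, 1, 0, 0, 0, 0, 3, 1]
(count[i] = number of elements equal to i)
Cumulative count: [1, 2, 2, 3, 3, 3, 4, 5, 5, 6, 6, 6, 6, 6, 9, 10]
Sorted: [0, 1, 3, 6, 7, 9, 14, 14, 14, 15]


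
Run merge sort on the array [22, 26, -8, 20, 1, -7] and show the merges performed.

Divide and conquer:
  Merge [26] + [-8] -> [-8, 26]
  Merge [22] + [-8, 26] -> [-8, 22, 26]
  Merge [1] + [-7] -> [-7, 1]
  Merge [20] + [-7, 1] -> [-7, 1, 20]
  Merge [-8, 22, 26] + [-7, 1, 20] -> [-8, -7, 1, 20, 22, 26]


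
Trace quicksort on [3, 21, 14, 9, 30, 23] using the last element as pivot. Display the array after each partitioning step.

Partition 1: pivot=23 at index 4 -> [3, 21, 14, 9, 23, 30]
Partition 2: pivot=9 at index 1 -> [3, 9, 14, 21, 23, 30]
Partition 3: pivot=21 at index 3 -> [3, 9, 14, 21, 23, 30]


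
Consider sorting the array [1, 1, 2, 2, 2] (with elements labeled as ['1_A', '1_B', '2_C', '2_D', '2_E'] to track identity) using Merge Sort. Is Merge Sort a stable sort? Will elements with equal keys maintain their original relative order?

Trace Merge Sort on the labeled array (the key is the number; the letter only tracks identity):
  Merge [1_A] + [1_B] -> [1_A, 1_B]
  Merge [2_D] + [2_E] -> [2_D, 2_E]
  Merge [2_C] + [2_D, 2_E] -> [2_C, 2_D, 2_E]
  Merge [1_A, 1_B] + [2_C, 2_D, 2_E] -> [1_A, 1_B, 2_C, 2_D, 2_E]
Final order: [1_A, 1_B, 2_C, 2_D, 2_E]
Equal keys:
  value 1: originally 1_A, 1_B; after sorting 1_A, 1_B -> order preserved
  value 2: originally 2_C, 2_D, 2_E; after sorting 2_C, 2_D, 2_E -> order preserved
All equal keys kept their original relative order. Merge Sort is stable: when the heads of the two halves are equal the merge takes from the left half first.
Answer: Stable


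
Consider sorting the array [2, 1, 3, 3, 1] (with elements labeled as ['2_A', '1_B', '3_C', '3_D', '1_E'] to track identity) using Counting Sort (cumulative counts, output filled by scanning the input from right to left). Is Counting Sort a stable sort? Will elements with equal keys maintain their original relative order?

Trace Counting Sort on the labeled array (the key is the number; the letter only tracks identity):
  Counts for values 0..3: [0, 2, 1, 2]
  Cumulative counts: [0, 2, 3, 5]
  Scan right to left: place 1_E at output index 1
  Scan right to left: place 3_D at output index 4
  Scan right to left: place 3_C at output index 3
  Scan right to left: place 1_B at output index 0
  Scan right to left: place 2_A at output index 2
  Output: [1_B, 1_E, 2_A, 3_C, 3_D]
Equal keys:
  value 1: originally 1_B, 1_E; after sorting 1_B, 1_E -> order preserved
  value 3: originally 3_C, 3_D; after sorting 3_C, 3_D -> order preserved
All equal keys kept their original relative order. Counting Sort is stable: scanning the input right to left with decreasing cumulative counts places later duplicates at later output positions.
Answer: Stable


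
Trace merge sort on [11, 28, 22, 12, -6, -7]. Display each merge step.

Divide and conquer:
  Merge [28] + [22] -> [22, 28]
  Merge [11] + [22, 28] -> [11, 22, 28]
  Merge [-6] + [-7] -> [-7, -6]
  Merge [12] + [-7, -6] -> [-7, -6, 12]
  Merge [11, 22, 28] + [-7, -6, 12] -> [-7, -6, 11, 12, 22, 28]


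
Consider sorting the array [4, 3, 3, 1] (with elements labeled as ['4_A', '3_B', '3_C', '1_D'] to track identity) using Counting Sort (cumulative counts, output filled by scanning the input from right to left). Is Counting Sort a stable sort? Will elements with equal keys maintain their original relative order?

Trace Counting Sort on the labeled array (the key is the number; the letter only tracks identity):
  Counts for values 0..4: [0, 1, 0, 2, 1]
  Cumulative counts: [0, 1, 1, 3, 4]
  Scan right to left: place 1_D at output index 0
  Scan right to left: place 3_C at output index 2
  Scan right to left: place 3_B at output index 1
  Scan right to left: place 4_A at output index 3
  Output: [1_D, 3_B, 3_C, 4_A]
Equal keys:
  value 3: originally 3_B, 3_C; after sorting 3_B, 3_C -> order preserved
All equal keys kept their original relative order. Counting Sort is stable: scanning the input right to left with decreasing cumulative counts places later duplicates at later output positions.
Answer: Stable


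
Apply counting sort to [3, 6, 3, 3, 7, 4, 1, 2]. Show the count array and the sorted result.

Count array: [0, 1, 1, 3, 1, 0, 1, 1]
(count[i] = number of elements equal to i)
Cumulative count: [0, 1, 2, 5, 6, 6, 7, 8]
Sorted: [1, 2, 3, 3, 3, 4, 6, 7]


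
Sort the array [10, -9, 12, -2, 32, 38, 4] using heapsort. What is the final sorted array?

Build heap: [38, 32, 12, -2, -9, 10, 4]
Extract 38: [32, 4, 12, -2, -9, 10, 38]
Extract 32: [12, 4, 10, -2, -9, 32, 38]
Extract 12: [10, 4, -9, -2, 12, 32, 38]
Extract 10: [4, -2, -9, 10, 12, 32, 38]
Extract 4: [-2, -9, 4, 10, 12, 32, 38]
Extract -2: [-9, -2, 4, 10, 12, 32, 38]


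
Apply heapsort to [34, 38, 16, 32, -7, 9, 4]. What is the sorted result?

Build heap: [38, 34, 16, 32, -7, 9, 4]
Extract 38: [34, 32, 16, 4, -7, 9, 38]
Extract 34: [32, 9, 16, 4, -7, 34, 38]
Extract 32: [16, 9, -7, 4, 32, 34, 38]
Extract 16: [9, 4, -7, 16, 32, 34, 38]
Extract 9: [4, -7, 9, 16, 32, 34, 38]
Extract 4: [-7, 4, 9, 16, 32, 34, 38]


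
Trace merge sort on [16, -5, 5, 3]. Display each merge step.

Divide and conquer:
  Merge [16] + [-5] -> [-5, 16]
  Merge [5] + [3] -> [3, 5]
  Merge [-5, 16] + [3, 5] -> [-5, 3, 5, 16]


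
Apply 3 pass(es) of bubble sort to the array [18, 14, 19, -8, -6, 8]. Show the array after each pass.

After pass 1: [14, 18, -8, -6, 8, 19] (4 swaps)
After pass 2: [14, -8, -6, 8, 18, 19] (3 swaps)
After pass 3: [-8, -6, 8, 14, 18, 19] (3 swaps)
Total swaps: 10


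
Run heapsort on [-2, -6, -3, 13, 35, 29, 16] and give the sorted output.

Build heap: [35, 13, 29, -2, -6, -3, 16]
Extract 35: [29, 13, 16, -2, -6, -3, 35]
Extract 29: [16, 13, -3, -2, -6, 29, 35]
Extract 16: [13, -2, -3, -6, 16, 29, 35]
Extract 13: [-2, -6, -3, 13, 16, 29, 35]
Extract -2: [-3, -6, -2, 13, 16, 29, 35]
Extract -3: [-6, -3, -2, 13, 16, 29, 35]


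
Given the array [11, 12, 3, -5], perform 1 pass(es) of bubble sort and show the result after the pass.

After pass 1: [11, 3, -5, 12] (2 swaps)
Total swaps: 2


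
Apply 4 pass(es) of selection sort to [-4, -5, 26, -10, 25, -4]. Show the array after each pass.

Pass 1: Select minimum -10 at index 3, swap -> [-10, -5, 26, -4, 25, -4]
Pass 2: Select minimum -5 at index 1, swap -> [-10, -5, 26, -4, 25, -4]
Pass 3: Select minimum -4 at index 3, swap -> [-10, -5, -4, 26, 25, -4]
Pass 4: Select minimum -4 at index 5, swap -> [-10, -5, -4, -4, 25, 26]


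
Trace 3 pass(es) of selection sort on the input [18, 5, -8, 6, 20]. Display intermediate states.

Pass 1: Select minimum -8 at index 2, swap -> [-8, 5, 18, 6, 20]
Pass 2: Select minimum 5 at index 1, swap -> [-8, 5, 18, 6, 20]
Pass 3: Select minimum 6 at index 3, swap -> [-8, 5, 6, 18, 20]


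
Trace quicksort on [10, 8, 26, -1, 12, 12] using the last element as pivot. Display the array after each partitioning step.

Partition 1: pivot=12 at index 4 -> [10, 8, -1, 12, 12, 26]
Partition 2: pivot=12 at index 3 -> [10, 8, -1, 12, 12, 26]
Partition 3: pivot=-1 at index 0 -> [-1, 8, 10, 12, 12, 26]
Partition 4: pivot=10 at index 2 -> [-1, 8, 10, 12, 12, 26]


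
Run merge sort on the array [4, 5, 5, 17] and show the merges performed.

Divide and conquer:
  Merge [4] + [5] -> [4, 5]
  Merge [5] + [17] -> [5, 17]
  Merge [4, 5] + [5, 17] -> [4, 5, 5, 17]


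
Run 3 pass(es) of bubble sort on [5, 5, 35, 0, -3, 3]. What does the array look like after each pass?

After pass 1: [5, 5, 0, -3, 3, 35] (3 swaps)
After pass 2: [5, 0, -3, 3, 5, 35] (3 swaps)
After pass 3: [0, -3, 3, 5, 5, 35] (3 swaps)
Total swaps: 9


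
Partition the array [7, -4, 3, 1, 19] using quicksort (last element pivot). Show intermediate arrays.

Partition 1: pivot=19 at index 4 -> [7, -4, 3, 1, 19]
Partition 2: pivot=1 at index 1 -> [-4, 1, 3, 7, 19]
Partition 3: pivot=7 at index 3 -> [-4, 1, 3, 7, 19]


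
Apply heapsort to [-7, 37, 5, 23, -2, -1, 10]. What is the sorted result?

Build heap: [37, 23, 10, -7, -2, -1, 5]
Extract 37: [23, 5, 10, -7, -2, -1, 37]
Extract 23: [10, 5, -1, -7, -2, 23, 37]
Extract 10: [5, -2, -1, -7, 10, 23, 37]
Extract 5: [-1, -2, -7, 5, 10, 23, 37]
Extract -1: [-2, -7, -1, 5, 10, 23, 37]
Extract -2: [-7, -2, -1, 5, 10, 23, 37]


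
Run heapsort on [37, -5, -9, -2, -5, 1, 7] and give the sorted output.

Build heap: [37, -2, 7, -5, -5, 1, -9]
Extract 37: [7, -2, 1, -5, -5, -9, 37]
Extract 7: [1, -2, -9, -5, -5, 7, 37]
Extract 1: [-2, -5, -9, -5, 1, 7, 37]
Extract -2: [-5, -5, -9, -2, 1, 7, 37]
Extract -5: [-5, -9, -5, -2, 1, 7, 37]
Extract -5: [-9, -5, -5, -2, 1, 7, 37]


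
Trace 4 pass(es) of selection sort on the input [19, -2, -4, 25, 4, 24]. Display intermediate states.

Pass 1: Select minimum -4 at index 2, swap -> [-4, -2, 19, 25, 4, 24]
Pass 2: Select minimum -2 at index 1, swap -> [-4, -2, 19, 25, 4, 24]
Pass 3: Select minimum 4 at index 4, swap -> [-4, -2, 4, 25, 19, 24]
Pass 4: Select minimum 19 at index 4, swap -> [-4, -2, 4, 19, 25, 24]


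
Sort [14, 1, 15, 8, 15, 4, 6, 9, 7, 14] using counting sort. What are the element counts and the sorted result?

Count array: [0, 1, 0, 0, 1, 0, 1, 1, 1, 1, 0, 0, 0, 0, 2, 2]
(count[i] = number of elements equal to i)
Cumulative count: [0, 1, 1, 1, 2, 2, 3, 4, 5, 6, 6, 6, 6, 6, 8, 10]
Sorted: [1, 4, 6, 7, 8, 9, 14, 14, 15, 15]


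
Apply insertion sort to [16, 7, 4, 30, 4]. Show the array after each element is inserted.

First element 16 is already 'sorted'
Insert 7: shifted 1 elements -> [7, 16, 4, 30, 4]
Insert 4: shifted 2 elements -> [4, 7, 16, 30, 4]
Insert 30: shifted 0 elements -> [4, 7, 16, 30, 4]
Insert 4: shifted 3 elements -> [4, 4, 7, 16, 30]


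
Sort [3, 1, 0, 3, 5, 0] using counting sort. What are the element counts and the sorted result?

Count array: [2, 1, 0, 2, 0, 1]
(count[i] = number of elements equal to i)
Cumulative count: [2, 3, 3, 5, 5, 6]
Sorted: [0, 0, 1, 3, 3, 5]


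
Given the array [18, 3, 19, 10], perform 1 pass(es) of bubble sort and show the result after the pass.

After pass 1: [3, 18, 10, 19] (2 swaps)
Total swaps: 2


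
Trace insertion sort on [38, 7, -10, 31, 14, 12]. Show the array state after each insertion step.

First element 38 is already 'sorted'
Insert 7: shifted 1 elements -> [7, 38, -10, 31, 14, 12]
Insert -10: shifted 2 elements -> [-10, 7, 38, 31, 14, 12]
Insert 31: shifted 1 elements -> [-10, 7, 31, 38, 14, 12]
Insert 14: shifted 2 elements -> [-10, 7, 14, 31, 38, 12]
Insert 12: shifted 3 elements -> [-10, 7, 12, 14, 31, 38]


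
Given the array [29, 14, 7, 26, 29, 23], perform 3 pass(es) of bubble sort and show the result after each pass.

After pass 1: [14, 7, 26, 29, 23, 29] (4 swaps)
After pass 2: [7, 14, 26, 23, 29, 29] (2 swaps)
After pass 3: [7, 14, 23, 26, 29, 29] (1 swaps)
Total swaps: 7


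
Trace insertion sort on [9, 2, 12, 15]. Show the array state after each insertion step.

First element 9 is already 'sorted'
Insert 2: shifted 1 elements -> [2, 9, 12, 15]
Insert 12: shifted 0 elements -> [2, 9, 12, 15]
Insert 15: shifted 0 elements -> [2, 9, 12, 15]


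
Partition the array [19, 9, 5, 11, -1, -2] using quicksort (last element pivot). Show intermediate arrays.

Partition 1: pivot=-2 at index 0 -> [-2, 9, 5, 11, -1, 19]
Partition 2: pivot=19 at index 5 -> [-2, 9, 5, 11, -1, 19]
Partition 3: pivot=-1 at index 1 -> [-2, -1, 5, 11, 9, 19]
Partition 4: pivot=9 at index 3 -> [-2, -1, 5, 9, 11, 19]


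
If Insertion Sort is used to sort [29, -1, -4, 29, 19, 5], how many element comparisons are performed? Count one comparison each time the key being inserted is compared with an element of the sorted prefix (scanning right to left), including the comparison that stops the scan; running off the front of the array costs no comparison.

Insert -1: 29 > -1 (shift), reached front = 1 comparison(s) -> [-1, 29, -4, 29, 19, 5]
Insert -4: 29 > -4 (shift), -1 > -4 (shift), reached front = 2 comparison(s) -> [-4, -1, 29, 29, 19, 5]
Insert 29: 29 <= 29 (stop) = 1 comparison(s) -> [-4, -1, 29, 29, 19, 5]
Insert 19: 29 > 19 (shift), 29 > 19 (shift), -1 <= 19 (stop) = 3 comparison(s) -> [-4, -1, 19, 29, 29, 5]
Insert 5: 29 > 5 (shift), 29 > 5 (shift), 19 > 5 (shift), -1 <= 5 (stop) = 4 comparison(s) -> [-4, -1, 5, 19, 29, 29]
Total comparisons: 1 + 2 + 1 + 3 + 4 = 11


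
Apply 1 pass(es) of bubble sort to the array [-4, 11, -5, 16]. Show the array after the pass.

After pass 1: [-4, -5, 11, 16] (1 swaps)
Total swaps: 1


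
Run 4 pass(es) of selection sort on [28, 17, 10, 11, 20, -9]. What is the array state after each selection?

Pass 1: Select minimum -9 at index 5, swap -> [-9, 17, 10, 11, 20, 28]
Pass 2: Select minimum 10 at index 2, swap -> [-9, 10, 17, 11, 20, 28]
Pass 3: Select minimum 11 at index 3, swap -> [-9, 10, 11, 17, 20, 28]
Pass 4: Select minimum 17 at index 3, swap -> [-9, 10, 11, 17, 20, 28]


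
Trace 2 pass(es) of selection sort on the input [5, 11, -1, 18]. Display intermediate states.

Pass 1: Select minimum -1 at index 2, swap -> [-1, 11, 5, 18]
Pass 2: Select minimum 5 at index 2, swap -> [-1, 5, 11, 18]


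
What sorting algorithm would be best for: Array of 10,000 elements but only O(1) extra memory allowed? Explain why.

Best choice: Heapsort
Reason: Heapsort rearranges the array in place using O(1) auxiliary space and still guarantees O(n log n) time; quicksort partitions in place but needs Theta(log n) stack space for recursion (O(n) in the worst case), and mergesort requires O(n) auxiliary space


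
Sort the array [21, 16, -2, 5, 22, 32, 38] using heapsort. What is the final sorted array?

Build heap: [38, 22, 32, 5, 16, 21, -2]
Extract 38: [32, 22, 21, 5, 16, -2, 38]
Extract 32: [22, 16, 21, 5, -2, 32, 38]
Extract 22: [21, 16, -2, 5, 22, 32, 38]
Extract 21: [16, 5, -2, 21, 22, 32, 38]
Extract 16: [5, -2, 16, 21, 22, 32, 38]
Extract 5: [-2, 5, 16, 21, 22, 32, 38]
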